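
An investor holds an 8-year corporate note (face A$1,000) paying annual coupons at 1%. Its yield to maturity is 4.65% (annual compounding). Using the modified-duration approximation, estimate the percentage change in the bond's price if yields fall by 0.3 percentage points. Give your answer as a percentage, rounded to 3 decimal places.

+2.201%

Periodic yield y = 0.0465. Modified duration first:
  t   CF        PV=CF/(1+0.0465)^t    t·PV
  1        10.00         9.5557         9.5557
  2        10.00         9.1311        18.2621
  3        10.00         8.7253        26.1760
  4        10.00         8.3376        33.3506
  5        10.00         7.9672        39.8358
  6        10.00         7.6132        45.6789
  7        10.00         7.2749        50.9241
  8     1,010.00       702.1138     5,616.9104
  Σ                    760.7187     5,840.6937
P = 760.7187; D_Mac = 7.67786 yrs; D_mod = 7.67786/(1+0.0465) = 7.33671 yrs.
ΔP/P ≈ -D_mod · Δy = -7.33671 × (-0.003) = +0.022010 = +2.2010%.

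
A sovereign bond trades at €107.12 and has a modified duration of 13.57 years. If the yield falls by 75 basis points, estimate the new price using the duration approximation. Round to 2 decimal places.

€118.02

Duration approximation: ΔP/P ≈ -D_mod · Δy = -13.57 × (-0.0075) = +0.101775.
New price ≈ 107.12 × (1 + 0.101775) = 118.022138.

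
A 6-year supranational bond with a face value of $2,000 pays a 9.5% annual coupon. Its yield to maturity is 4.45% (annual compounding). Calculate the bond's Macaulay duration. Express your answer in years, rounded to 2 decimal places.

Periodic yield y = 0.0445. Discount each cash flow and weight by its year:
  t   CF        PV=CF/(1+0.0445)^t    t·PV
  1       190.00       181.9052       181.9052
  2       190.00       174.1553       348.3106
  3       190.00       166.7356       500.2067
  4       190.00       159.6320       638.5278
  5       190.00       152.8310       764.1549
  6     2,190.00     1,686.5276    10,119.1655
  Σ                  2,521.7866    12,552.2707
Price P = Σ PV = 2,521.7866.
Macaulay duration = Σ(t·PV) / P = 12,552.2707 / 2,521.7866 = 4.97753 years.

4.98 years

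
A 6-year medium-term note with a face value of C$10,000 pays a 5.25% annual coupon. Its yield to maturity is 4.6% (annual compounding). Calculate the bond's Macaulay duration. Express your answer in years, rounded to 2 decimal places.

5.31 years

Periodic yield y = 0.046. Discount each cash flow and weight by its year:
  t   CF        PV=CF/(1+0.046)^t    t·PV
  1       525.00       501.9120       501.9120
  2       525.00       479.8394       959.6789
  3       525.00       458.7375     1,376.2125
  4       525.00       438.5636     1,754.2543
  5       525.00       419.2768     2,096.3842
  6    10,525.00     8,035.8533    48,215.1195
  Σ                 10,334.1827    54,903.5615
Price P = Σ PV = 10,334.1827.
Macaulay duration = Σ(t·PV) / P = 54,903.5615 / 10,334.1827 = 5.31281 years.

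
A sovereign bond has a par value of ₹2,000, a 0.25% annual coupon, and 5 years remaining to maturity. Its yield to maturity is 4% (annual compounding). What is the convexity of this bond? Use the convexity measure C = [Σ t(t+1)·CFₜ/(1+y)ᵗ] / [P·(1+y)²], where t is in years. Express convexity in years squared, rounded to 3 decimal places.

With y = 0.04:
  t   CF        PV=CF/(1+0.04)^t    t·PV        t(t+1)·PV
  1         5.00         4.8077         4.8077           9.6154
  2         5.00         4.6228         9.2456          27.7367
  3         5.00         4.4450        13.3349          53.3398
  4         5.00         4.2740        17.0961          85.4804
  5     2,005.00     1,647.9638     8,239.8192      49,438.9155
  Σ                  1,666.1133     8,284.3035      49,615.0877
P = 1,666.1133.
Convexity = Σ t(t+1)·PV / [P·(1+y)²] = 49,615.0877 / (1,666.1133 × 1.081600) = 27.53230.

27.532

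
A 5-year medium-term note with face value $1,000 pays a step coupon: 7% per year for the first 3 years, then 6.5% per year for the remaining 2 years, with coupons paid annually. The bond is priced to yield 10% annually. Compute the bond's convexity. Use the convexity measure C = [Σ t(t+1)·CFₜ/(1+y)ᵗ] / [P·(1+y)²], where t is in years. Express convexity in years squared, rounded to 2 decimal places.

With y = 0.1:
  t   CF        PV=CF/(1+0.1)^t    t·PV        t(t+1)·PV
  1        70.00        63.6364        63.6364         127.2727
  2        70.00        57.8512       115.7025         347.1074
  3        70.00        52.5920       157.7761         631.1044
  4        65.00        44.3959       177.5835         887.9175
  5     1,065.00       661.2812     3,306.4060      19,838.4363
  Σ                    879.7567     3,821.1045      21,831.8384
P = 879.7567.
Convexity = Σ t(t+1)·PV / [P·(1+y)²] = 21,831.8384 / (879.7567 × 1.210000) = 20.50890.

20.51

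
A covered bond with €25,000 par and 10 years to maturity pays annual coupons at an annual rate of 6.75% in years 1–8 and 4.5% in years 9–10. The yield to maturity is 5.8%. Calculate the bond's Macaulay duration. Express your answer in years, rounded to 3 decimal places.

Periodic yield y = 0.058. Discount each cash flow and weight by its year:
  t   CF        PV=CF/(1+0.058)^t    t·PV
  1     1,687.50     1,594.9905     1,594.9905
  2     1,687.50     1,507.5525     3,015.1050
  3     1,687.50     1,424.9078     4,274.7235
  4     1,687.50     1,346.7938     5,387.1752
  5     1,687.50     1,272.9620     6,364.8101
  6     1,687.50     1,203.1777     7,219.0662
  7     1,687.50     1,137.2190     7,960.5330
  8     1,687.50     1,074.8762     8,599.0095
  9     1,125.00       677.3007     6,095.7061
  10   26,125.00    14,866.1881   148,661.8805
  Σ                 26,105.9683   199,172.9997
Price P = Σ PV = 26,105.9683.
Macaulay duration = Σ(t·PV) / P = 199,172.9997 / 26,105.9683 = 7.62940 years.

7.629 years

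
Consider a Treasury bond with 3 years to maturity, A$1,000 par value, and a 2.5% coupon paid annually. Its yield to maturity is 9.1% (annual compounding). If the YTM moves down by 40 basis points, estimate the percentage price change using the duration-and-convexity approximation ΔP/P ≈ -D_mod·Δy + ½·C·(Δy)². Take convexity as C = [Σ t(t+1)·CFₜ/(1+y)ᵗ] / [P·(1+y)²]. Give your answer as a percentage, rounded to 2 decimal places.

With y = 0.091:
  t   CF        PV=CF/(1+0.091)^t    t·PV        t(t+1)·PV
  1        25.00        22.9148        22.9148          45.8295
  2        25.00        21.0034        42.0069         126.0207
  3     1,025.00       789.3137     2,367.9410       9,471.7638
  Σ                    833.2319     2,432.8626       9,643.6140
P = 833.2319; D_Mac = 2.91979 yrs; D_mod = 2.67625 yrs; C = 9.72354.
Duration effect: -2.67625 × (-0.004) = +0.010705
Convexity effect: 0.5 × 9.72354 × (-0.004)² = +0.0000778
ΔP/P ≈ +0.010705 + 0.0000778 = +0.010783 = +1.0783%.

+1.08%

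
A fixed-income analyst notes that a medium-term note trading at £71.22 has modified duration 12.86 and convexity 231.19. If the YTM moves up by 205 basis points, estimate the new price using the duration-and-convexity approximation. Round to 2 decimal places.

£55.90

Duration effect: -D_mod·Δy = -12.86 × (+0.0205) = -0.263630
Convexity effect: ½·C·(Δy)² = 0.5 × 231.19 × (0.0205)² = +0.04857879875
ΔP/P ≈ -0.263630 + 0.04857879875 = -0.21505120125
New price ≈ 71.22 × (1 - 0.21505120125) = 55.904053446975.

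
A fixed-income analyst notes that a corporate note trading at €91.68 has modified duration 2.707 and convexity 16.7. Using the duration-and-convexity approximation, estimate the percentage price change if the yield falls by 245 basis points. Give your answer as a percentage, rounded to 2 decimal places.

+7.13%

Duration effect: -D_mod·Δy = -2.707 × (-0.0245) = +0.0663215
Convexity effect: ½·C·(Δy)² = 0.5 × 16.7 × (-0.0245)² = +0.0050120875
ΔP/P ≈ +0.0663215 + 0.0050120875 = +0.0713335875
= +7.13335875%.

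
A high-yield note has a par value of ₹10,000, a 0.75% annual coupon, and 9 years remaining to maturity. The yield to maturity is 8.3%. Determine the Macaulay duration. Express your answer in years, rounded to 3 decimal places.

Periodic yield y = 0.083. Discount each cash flow and weight by its year:
  t   CF        PV=CF/(1+0.083)^t    t·PV
  1        75.00        69.2521        69.2521
  2        75.00        63.9447       127.8893
  3        75.00        59.0440       177.1320
  4        75.00        54.5189       218.0758
  5        75.00        50.3407       251.7033
  6        75.00        46.4826       278.8957
  7        75.00        42.9202       300.4416
  8        75.00        39.6309       317.0470
  9    10,075.00     4,915.7405    44,241.6642
  Σ                  5,341.8746    45,982.1010
Price P = Σ PV = 5,341.8746.
Macaulay duration = Σ(t·PV) / P = 45,982.1010 / 5,341.8746 = 8.60786 years.

8.608 years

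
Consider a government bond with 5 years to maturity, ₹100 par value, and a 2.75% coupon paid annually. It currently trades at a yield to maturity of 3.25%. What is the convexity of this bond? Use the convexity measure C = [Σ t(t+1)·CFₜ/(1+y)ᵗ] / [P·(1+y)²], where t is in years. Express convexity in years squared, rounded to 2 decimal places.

With y = 0.0325:
  t   CF        PV=CF/(1+0.0325)^t    t·PV        t(t+1)·PV
  1         2.75         2.6634         2.6634           5.3269
  2         2.75         2.5796         5.1592          15.4776
  3         2.75         2.4984         7.4952          29.9808
  4         2.75         2.4198         9.6790          48.3952
  5       102.75        87.5652       437.8260       2,626.9559
  Σ                     97.7264       462.8229       2,726.1364
P = 97.7264.
Convexity = Σ t(t+1)·PV / [P·(1+y)²] = 2,726.1364 / (97.7264 × 1.066056) = 26.16710.

26.17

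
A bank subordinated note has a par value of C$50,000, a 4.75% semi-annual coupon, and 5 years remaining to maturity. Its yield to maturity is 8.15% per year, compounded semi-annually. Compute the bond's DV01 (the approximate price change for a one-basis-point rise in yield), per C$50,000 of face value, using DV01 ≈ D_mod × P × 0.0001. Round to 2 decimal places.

Periodic yield y = 0.04075.
  t   CF        PV=CF/(1+0.04075)^t    t·PV
  1     1,187.50     1,141.0041     1,141.0041
  2     1,187.50     1,096.3287     2,192.6574
  3     1,187.50     1,053.4025     3,160.2076
  4     1,187.50     1,012.1571     4,048.6285
  5     1,187.50       972.5267     4,862.6334
  6     1,187.50       934.4479     5,606.6875
  7     1,187.50       897.8601     6,285.0208
  8     1,187.50       862.7049     6,901.6392
  9     1,187.50       828.9262     7,460.3354
  10   51,187.50    34,332.0490   343,320.4899
  Σ                 43,131.4072   384,979.3037
P = 43,131.4072; D_Mac = 8.92573 half-year periods = 4.46287 yrs; D_mod = 4.28812 yrs.
DV01 ≈ 4.28812 × 43,131.4072 × 0.0001 = 18.495282.

C$18.50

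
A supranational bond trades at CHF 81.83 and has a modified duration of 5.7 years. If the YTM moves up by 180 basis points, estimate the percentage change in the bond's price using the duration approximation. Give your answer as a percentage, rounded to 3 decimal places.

Duration approximation: ΔP/P ≈ -D_mod · Δy = -5.7 × (+0.018) = -0.102600.
As a percentage: -10.2600%.

-10.260%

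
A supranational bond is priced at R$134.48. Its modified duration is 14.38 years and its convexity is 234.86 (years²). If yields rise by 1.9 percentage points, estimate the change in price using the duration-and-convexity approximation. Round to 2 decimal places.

Duration effect: -D_mod·Δy = -14.38 × (+0.019) = -0.273220
Convexity effect: ½·C·(Δy)² = 0.5 × 234.86 × (0.019)² = +0.04239223
ΔP/P ≈ -0.273220 + 0.04239223 = -0.23082777
ΔP ≈ 134.48 × (-0.23082777) = -31.0417185096.

-R$31.04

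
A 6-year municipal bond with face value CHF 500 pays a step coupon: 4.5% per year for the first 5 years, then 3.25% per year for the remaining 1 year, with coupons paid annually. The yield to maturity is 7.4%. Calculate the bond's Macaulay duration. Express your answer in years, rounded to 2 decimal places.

5.33 years

Periodic yield y = 0.074. Discount each cash flow and weight by its year:
  t   CF        PV=CF/(1+0.074)^t    t·PV
  1        22.50        20.9497        20.9497
  2        22.50        19.5063        39.0125
  3        22.50        18.1623        54.4868
  4        22.50        16.9108        67.6434
  5        22.50        15.7457        78.7283
  6       516.25       336.3833     2,018.2996
  Σ                    427.6580     2,279.1203
Price P = Σ PV = 427.6580.
Macaulay duration = Σ(t·PV) / P = 2,279.1203 / 427.6580 = 5.32931 years.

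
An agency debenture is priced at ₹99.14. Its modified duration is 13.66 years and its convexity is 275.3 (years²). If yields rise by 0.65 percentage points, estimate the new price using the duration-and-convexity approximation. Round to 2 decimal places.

₹90.91

Duration effect: -D_mod·Δy = -13.66 × (+0.0065) = -0.088790
Convexity effect: ½·C·(Δy)² = 0.5 × 275.3 × (0.0065)² = +0.0058157125
ΔP/P ≈ -0.088790 + 0.0058157125 = -0.0829742875
New price ≈ 99.14 × (1 - 0.0829742875) = 90.91392913725.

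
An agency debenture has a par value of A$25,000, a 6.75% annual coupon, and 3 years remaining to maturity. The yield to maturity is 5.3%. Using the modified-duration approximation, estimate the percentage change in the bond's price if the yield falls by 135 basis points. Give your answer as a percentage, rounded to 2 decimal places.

Periodic yield y = 0.053. Modified duration first:
  t   CF        PV=CF/(1+0.053)^t    t·PV
  1     1,687.50     1,602.5641     1,602.5641
  2     1,687.50     1,521.9032     3,043.8065
  3    26,687.50    22,857.1869    68,571.5606
  Σ                 25,981.6542    73,217.9312
P = 25,981.6542; D_Mac = 2.81806 yrs; D_mod = 2.81806/(1+0.053) = 2.67622 yrs.
ΔP/P ≈ -D_mod · Δy = -2.67622 × (-0.0135) = +0.036129 = +3.6129%.

+3.61%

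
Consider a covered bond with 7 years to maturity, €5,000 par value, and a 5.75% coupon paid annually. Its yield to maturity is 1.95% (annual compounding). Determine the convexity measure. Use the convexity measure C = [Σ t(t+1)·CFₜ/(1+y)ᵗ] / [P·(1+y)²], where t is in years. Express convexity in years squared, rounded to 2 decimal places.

With y = 0.0195:
  t   CF        PV=CF/(1+0.0195)^t    t·PV        t(t+1)·PV
  1       287.50       282.0010       282.0010         564.0020
  2       287.50       276.6071       553.2143       1,659.6428
  3       287.50       271.3165       813.9494       3,255.7976
  4       287.50       266.1270     1,064.5080       5,322.5399
  5       287.50       261.0368     1,305.1839       7,831.1033
  6       287.50       256.0439     1,536.2635      10,753.8447
  7     5,287.50     4,618.9129    32,332.3901     258,659.1205
  Σ                  6,232.0452    37,887.5101     288,046.0508
P = 6,232.0452.
Convexity = Σ t(t+1)·PV / [P·(1+y)²] = 288,046.0508 / (6,232.0452 × 1.039380) = 44.46895.

44.47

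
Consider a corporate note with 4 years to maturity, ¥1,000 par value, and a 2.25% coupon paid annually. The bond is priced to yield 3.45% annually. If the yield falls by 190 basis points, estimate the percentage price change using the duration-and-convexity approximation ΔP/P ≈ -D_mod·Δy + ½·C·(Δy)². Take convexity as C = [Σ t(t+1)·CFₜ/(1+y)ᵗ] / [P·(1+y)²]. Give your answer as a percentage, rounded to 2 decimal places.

+7.42%

With y = 0.0345:
  t   CF        PV=CF/(1+0.0345)^t    t·PV        t(t+1)·PV
  1        22.50        21.7496        21.7496          43.4993
  2        22.50        21.0243        42.0486         126.1458
  3        22.50        20.3232        60.9695         243.8778
  4     1,022.50       892.7736     3,571.0944      17,855.4719
  Σ                    955.8707     3,695.8621      18,268.9948
P = 955.8707; D_Mac = 3.86649 yrs; D_mod = 3.73754 yrs; C = 17.85889.
Duration effect: -3.73754 × (-0.019) = +0.071013
Convexity effect: 0.5 × 17.85889 × (-0.019)² = +0.0032235
ΔP/P ≈ +0.071013 + 0.0032235 = +0.074237 = +7.4237%.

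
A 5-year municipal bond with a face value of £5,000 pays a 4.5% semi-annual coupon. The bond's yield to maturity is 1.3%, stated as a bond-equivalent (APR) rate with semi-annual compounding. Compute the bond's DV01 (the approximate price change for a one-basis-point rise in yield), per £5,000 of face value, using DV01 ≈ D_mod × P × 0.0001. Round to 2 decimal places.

£2.62

Periodic yield y = 0.0065.
  t   CF        PV=CF/(1+0.0065)^t    t·PV
  1       112.50       111.7735       111.7735
  2       112.50       111.0516       222.1033
  3       112.50       110.3345       331.0034
  4       112.50       109.6219       438.4877
  5       112.50       108.9140       544.5699
  6       112.50       108.2106       649.2637
  7       112.50       107.5118       752.5825
  8       112.50       106.8175       854.5398
  9       112.50       106.1276       955.1488
  10    5,112.50     4,791.7652    47,917.6520
  Σ                  5,772.1282    52,777.1243
P = 5,772.1282; D_Mac = 9.14344 half-year periods = 4.57172 yrs; D_mod = 4.54220 yrs.
DV01 ≈ 4.54220 × 5,772.1282 × 0.0001 = 2.621814.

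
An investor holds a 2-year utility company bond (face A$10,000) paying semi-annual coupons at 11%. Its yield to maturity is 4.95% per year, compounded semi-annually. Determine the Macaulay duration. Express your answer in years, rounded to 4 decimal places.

1.8578 years

Periodic yield y = 0.02475. Discount each cash flow and weight by its period:
  t   CF        PV=CF/(1+0.02475)^t    t·PV
  1       550.00       536.7163       536.7163
  2       550.00       523.7534     1,047.5068
  3       550.00       511.1036     1,533.3107
  4    10,550.00     9,567.1097    38,268.4386
  Σ                 11,138.6829    41,385.9723
Price P = Σ PV = 11,138.6829.
Macaulay duration = Σ(t·PV) / P = 41,385.9723 / 11,138.6829 = 3.71552 half-year periods.
In years: 3.71552 / 2 = 1.85776 years.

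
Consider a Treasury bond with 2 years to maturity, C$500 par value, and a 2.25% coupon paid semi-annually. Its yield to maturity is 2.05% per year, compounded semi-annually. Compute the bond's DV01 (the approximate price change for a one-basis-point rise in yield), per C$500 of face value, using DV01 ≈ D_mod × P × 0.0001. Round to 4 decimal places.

Periodic yield y = 0.01025.
  t   CF        PV=CF/(1+0.01025)^t    t·PV
  1        5.625         5.5679         5.5679
  2        5.625         5.5114        11.0229
  3        5.625         5.4555        16.3666
  4      505.625       485.4149     1,941.6596
  Σ                    501.9498     1,974.6170
P = 501.9498; D_Mac = 3.93389 half-year periods = 1.96695 yrs; D_mod = 1.94699 yrs.
DV01 ≈ 1.94699 × 501.9498 × 0.0001 = 0.097729.

C$0.0977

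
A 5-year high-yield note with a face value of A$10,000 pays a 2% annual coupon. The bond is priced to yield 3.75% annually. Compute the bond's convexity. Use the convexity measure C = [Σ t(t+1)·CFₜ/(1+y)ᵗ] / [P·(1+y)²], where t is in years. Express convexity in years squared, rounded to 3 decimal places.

With y = 0.0375:
  t   CF        PV=CF/(1+0.0375)^t    t·PV        t(t+1)·PV
  1       200.00       192.7711       192.7711         385.5422
  2       200.00       185.8035       371.6069       1,114.8207
  3       200.00       179.0877       537.2630       2,149.0520
  4       200.00       172.6146       690.4585       3,452.2924
  5    10,200.00     8,485.1524    42,425.7618     254,554.5707
  Σ                  9,215.4292    44,217.8613     261,656.2780
P = 9,215.4292.
Convexity = Σ t(t+1)·PV / [P·(1+y)²] = 261,656.2780 / (9,215.4292 × 1.076406) = 26.37785.

26.378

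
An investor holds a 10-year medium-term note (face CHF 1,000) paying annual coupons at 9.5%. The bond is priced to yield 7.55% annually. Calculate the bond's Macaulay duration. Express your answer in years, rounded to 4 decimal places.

7.0756 years

Periodic yield y = 0.0755. Discount each cash flow and weight by its year:
  t   CF        PV=CF/(1+0.0755)^t    t·PV
  1        95.00        88.3310        88.3310
  2        95.00        82.1302       164.2604
  3        95.00        76.3646       229.0939
  4        95.00        71.0039       284.0154
  5        95.00        66.0194       330.0970
  6        95.00        61.3848       368.3090
  7        95.00        57.0756       399.5294
  8        95.00        53.0689       424.5514
  9        95.00        49.3435       444.0914
  10    1,095.00       528.8226     5,288.2256
  Σ                  1,133.5445     8,020.5045
Price P = Σ PV = 1,133.5445.
Macaulay duration = Σ(t·PV) / P = 8,020.5045 / 1,133.5445 = 7.07560 years.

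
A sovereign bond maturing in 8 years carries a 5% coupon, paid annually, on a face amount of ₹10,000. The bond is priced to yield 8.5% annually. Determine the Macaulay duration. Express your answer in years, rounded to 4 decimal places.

6.6211 years

Periodic yield y = 0.085. Discount each cash flow and weight by its year:
  t   CF        PV=CF/(1+0.085)^t    t·PV
  1       500.00       460.8295       460.8295
  2       500.00       424.7276       849.4553
  3       500.00       391.4540     1,174.3621
  4       500.00       360.7871     1,443.1486
  5       500.00       332.5227     1,662.6136
  6       500.00       306.4725     1,838.8353
  7       500.00       282.4632     1,977.2422
  8    10,500.00     5,467.0292    43,736.2336
  Σ                  8,026.2860    53,142.7202
Price P = Σ PV = 8,026.2860.
Macaulay duration = Σ(t·PV) / P = 53,142.7202 / 8,026.2860 = 6.62108 years.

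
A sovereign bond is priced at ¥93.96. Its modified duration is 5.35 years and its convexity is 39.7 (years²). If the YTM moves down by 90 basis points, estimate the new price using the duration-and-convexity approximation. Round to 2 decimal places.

Duration effect: -D_mod·Δy = -5.35 × (-0.009) = +0.048150
Convexity effect: ½·C·(Δy)² = 0.5 × 39.7 × (-0.009)² = +0.00160785
ΔP/P ≈ +0.048150 + 0.00160785 = +0.04975785
New price ≈ 93.96 × (1 + 0.04975785) = 98.635247586.

¥98.64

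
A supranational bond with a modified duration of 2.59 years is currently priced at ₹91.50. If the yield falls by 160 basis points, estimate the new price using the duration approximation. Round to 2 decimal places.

Duration approximation: ΔP/P ≈ -D_mod · Δy = -2.59 × (-0.016) = +0.041440.
New price ≈ 91.50 × (1 + 0.041440) = 95.29176.

₹95.29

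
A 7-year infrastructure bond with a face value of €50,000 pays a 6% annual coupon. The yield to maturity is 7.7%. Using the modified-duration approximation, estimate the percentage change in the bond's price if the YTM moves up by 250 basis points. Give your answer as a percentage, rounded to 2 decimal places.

Periodic yield y = 0.077. Modified duration first:
  t   CF        PV=CF/(1+0.077)^t    t·PV
  1     3,000.00     2,785.5153     2,785.5153
  2     3,000.00     2,586.3652     5,172.7304
  3     3,000.00     2,401.4533     7,204.3599
  4     3,000.00     2,229.7616     8,919.0466
  5     3,000.00     2,070.3451    10,351.7254
  6     3,000.00     1,922.3260    11,533.9559
  7    53,000.00    31,533.0476   220,731.3333
  Σ                 45,528.8141   266,698.6667
P = 45,528.8141; D_Mac = 5.85780 yrs; D_mod = 5.85780/(1+0.077) = 5.43900 yrs.
ΔP/P ≈ -D_mod · Δy = -5.43900 × (+0.025) = -0.135975 = -13.5975%.

-13.60%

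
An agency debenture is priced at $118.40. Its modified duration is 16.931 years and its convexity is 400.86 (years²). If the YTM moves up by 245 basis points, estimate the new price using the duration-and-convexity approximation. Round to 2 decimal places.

Duration effect: -D_mod·Δy = -16.931 × (+0.0245) = -0.4148095
Convexity effect: ½·C·(Δy)² = 0.5 × 400.86 × (0.0245)² = +0.1203081075
ΔP/P ≈ -0.4148095 + 0.1203081075 = -0.2945013925
New price ≈ 118.40 × (1 - 0.2945013925) = 83.531035128.

$83.53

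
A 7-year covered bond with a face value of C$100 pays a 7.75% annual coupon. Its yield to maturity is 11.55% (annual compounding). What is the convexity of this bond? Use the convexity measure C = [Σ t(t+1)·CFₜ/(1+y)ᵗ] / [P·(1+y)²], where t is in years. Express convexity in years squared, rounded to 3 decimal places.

With y = 0.1155:
  t   CF        PV=CF/(1+0.1155)^t    t·PV        t(t+1)·PV
  1         7.75         6.9476         6.9476          13.8951
  2         7.75         6.2282        12.4564          37.3692
  3         7.75         5.5833        16.7500          66.9999
  4         7.75         5.0052        20.0209         100.1045
  5         7.75         4.4870        22.4349         134.6093
  6         7.75         4.0224        24.1343         168.9404
  7       107.75        50.1338       350.9363       2,807.4904
  Σ                     82.4074       453.6804       3,329.4088
P = 82.4074.
Convexity = Σ t(t+1)·PV / [P·(1+y)²] = 3,329.4088 / (82.4074 × 1.244340) = 32.46845.

32.468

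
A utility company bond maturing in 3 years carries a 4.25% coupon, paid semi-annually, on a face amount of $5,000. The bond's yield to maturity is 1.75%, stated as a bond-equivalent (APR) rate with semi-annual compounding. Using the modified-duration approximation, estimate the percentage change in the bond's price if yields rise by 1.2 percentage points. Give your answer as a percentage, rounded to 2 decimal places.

Periodic yield y = 0.00875. Modified duration first:
  t   CF        PV=CF/(1+0.00875)^t    t·PV
  1       106.25       105.3284       105.3284
  2       106.25       104.4147       208.8295
  3       106.25       103.5090       310.5271
  4       106.25       102.6112       410.4448
  5       106.25       101.7211       508.6057
  6     5,106.25     4,846.1939    29,077.1635
  Σ                  5,363.7784    30,620.8989
P = 5,363.7784; D_Mac = 5.70883 half-year periods = 2.85441 yrs; D_mod = 2.85441/(1+0.00875) = 2.82966 yrs.
ΔP/P ≈ -D_mod · Δy = -2.82966 × (+0.012) = -0.033956 = -3.3956%.

-3.40%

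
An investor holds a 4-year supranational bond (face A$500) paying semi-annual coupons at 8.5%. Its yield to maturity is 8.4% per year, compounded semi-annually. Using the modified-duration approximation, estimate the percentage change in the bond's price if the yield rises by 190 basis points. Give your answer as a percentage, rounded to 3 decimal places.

Periodic yield y = 0.042. Modified duration first:
  t   CF        PV=CF/(1+0.042)^t    t·PV
  1        21.25        20.3935        20.3935
  2        21.25        19.5715        39.1429
  3        21.25        18.7826        56.3478
  4        21.25        18.0255        72.1021
  5        21.25        17.2990        86.4949
  6        21.25        16.6017        99.6102
  7        21.25        15.9325       111.5278
  8       521.25       375.0631     3,000.5046
  Σ                    501.6694     3,486.1238
P = 501.6694; D_Mac = 6.94905 half-year periods = 3.47452 yrs; D_mod = 3.47452/(1+0.042) = 3.33448 yrs.
ΔP/P ≈ -D_mod · Δy = -3.33448 × (+0.019) = -0.063355 = -6.3355%.

-6.336%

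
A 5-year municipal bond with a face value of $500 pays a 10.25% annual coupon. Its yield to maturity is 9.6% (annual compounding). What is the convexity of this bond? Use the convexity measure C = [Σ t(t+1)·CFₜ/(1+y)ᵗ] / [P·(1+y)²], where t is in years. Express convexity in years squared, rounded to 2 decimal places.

With y = 0.096:
  t   CF        PV=CF/(1+0.096)^t    t·PV        t(t+1)·PV
  1        51.25        46.7609        46.7609          93.5219
  2        51.25        42.6651        85.3302         255.9906
  3        51.25        38.9280       116.7840         467.1361
  4        51.25        35.5183       142.0730         710.3652
  5       551.25       348.5747     1,742.8734      10,457.2403
  Σ                    512.4470     2,133.8216      11,984.2540
P = 512.4470.
Convexity = Σ t(t+1)·PV / [P·(1+y)²] = 11,984.2540 / (512.4470 × 1.201216) = 19.46888.

19.47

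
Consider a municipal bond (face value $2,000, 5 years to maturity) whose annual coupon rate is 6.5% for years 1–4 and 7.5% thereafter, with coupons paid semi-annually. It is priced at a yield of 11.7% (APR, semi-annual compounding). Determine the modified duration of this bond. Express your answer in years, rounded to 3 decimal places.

4.027 years

Periodic yield y = 0.0585. First find Macaulay duration:
  t   CF        PV=CF/(1+0.0585)^t    t·PV
  1        65.00        61.4077        61.4077
  2        65.00        58.0138       116.0277
  3        65.00        54.8076       164.4228
  4        65.00        51.7786       207.1142
  5        65.00        48.9169       244.5846
  6        65.00        46.2134       277.2806
  7        65.00        43.6594       305.6155
  8        65.00        41.2464       329.9715
  9        75.00        44.9618       404.6560
  10    2,075.00     1,175.1938    11,751.9376
  Σ                  1,626.1993    13,863.0181
P = 1,626.1993; Macaulay duration = 13,863.0181 / 1,626.1993 = 8.52480 half-year periods = 4.26240 years.
Modified duration = D_Mac / (1 + y) = 4.26240 / 1.0585 = 4.02683 years.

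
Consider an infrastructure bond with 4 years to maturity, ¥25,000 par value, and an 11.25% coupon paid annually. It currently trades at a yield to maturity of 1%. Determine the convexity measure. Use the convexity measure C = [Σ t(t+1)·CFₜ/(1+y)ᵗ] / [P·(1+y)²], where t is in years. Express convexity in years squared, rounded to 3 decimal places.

With y = 0.01:
  t   CF        PV=CF/(1+0.01)^t    t·PV        t(t+1)·PV
  1     2,812.50     2,784.6535     2,784.6535       5,569.3069
  2     2,812.50     2,757.0826     5,514.1653      16,542.4958
  3     2,812.50     2,729.7848     8,189.3544      32,757.4175
  4    27,812.50    26,727.2658   106,909.0633     534,545.3166
  Σ                 34,998.7867   123,397.2364     589,414.5369
P = 34,998.7867.
Convexity = Σ t(t+1)·PV / [P·(1+y)²] = 589,414.5369 / (34,998.7867 × 1.020100) = 16.50916.

16.509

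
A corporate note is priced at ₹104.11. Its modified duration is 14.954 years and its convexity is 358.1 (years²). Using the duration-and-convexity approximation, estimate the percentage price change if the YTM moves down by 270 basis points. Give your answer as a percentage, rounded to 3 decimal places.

+53.429%

Duration effect: -D_mod·Δy = -14.954 × (-0.027) = +0.403758
Convexity effect: ½·C·(Δy)² = 0.5 × 358.1 × (-0.027)² = +0.13052745
ΔP/P ≈ +0.403758 + 0.13052745 = +0.53428545
= +53.428545%.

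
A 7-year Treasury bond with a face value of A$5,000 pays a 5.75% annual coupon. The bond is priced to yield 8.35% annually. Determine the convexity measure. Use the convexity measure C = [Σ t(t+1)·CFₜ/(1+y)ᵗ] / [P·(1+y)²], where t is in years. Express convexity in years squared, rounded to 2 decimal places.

37.57

With y = 0.0835:
  t   CF        PV=CF/(1+0.0835)^t    t·PV        t(t+1)·PV
  1       287.50       265.3438       265.3438         530.6876
  2       287.50       244.8951       489.7901       1,469.3703
  3       287.50       226.0222       678.0666       2,712.2664
  4       287.50       208.6038       834.4151       4,172.0757
  5       287.50       192.5277       962.6386       5,775.8316
  6       287.50       177.6906     1,066.1434       7,463.0035
  7     5,287.50     3,016.1155    21,112.8086     168,902.4689
  Σ                  4,331.1986    25,409.2062     191,025.7041
P = 4,331.1986.
Convexity = Σ t(t+1)·PV / [P·(1+y)²] = 191,025.7041 / (4,331.1986 × 1.173972) = 37.56867.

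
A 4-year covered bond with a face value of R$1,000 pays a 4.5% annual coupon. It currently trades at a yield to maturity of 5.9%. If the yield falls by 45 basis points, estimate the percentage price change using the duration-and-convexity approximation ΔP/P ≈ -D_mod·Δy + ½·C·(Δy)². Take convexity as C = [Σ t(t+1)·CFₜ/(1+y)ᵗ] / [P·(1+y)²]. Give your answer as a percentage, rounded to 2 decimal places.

+1.61%

With y = 0.059:
  t   CF        PV=CF/(1+0.059)^t    t·PV        t(t+1)·PV
  1        45.00        42.4929        42.4929          84.9858
  2        45.00        40.1255        80.2510         240.7531
  3        45.00        37.8900       113.6700         454.6800
  4     1,045.00       830.8688     3,323.4752      16,617.3760
  Σ                    951.3772     3,559.8891      17,397.7949
P = 951.3772; D_Mac = 3.74183 yrs; D_mod = 3.53336 yrs; C = 16.30608.
Duration effect: -3.53336 × (-0.0045) = +0.015900
Convexity effect: 0.5 × 16.30608 × (-0.0045)² = +0.0001651
ΔP/P ≈ +0.015900 + 0.0001651 = +0.016065 = +1.6065%.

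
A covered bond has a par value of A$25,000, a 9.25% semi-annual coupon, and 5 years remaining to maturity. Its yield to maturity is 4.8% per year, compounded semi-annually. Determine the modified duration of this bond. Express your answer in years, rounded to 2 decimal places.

4.10 years

Periodic yield y = 0.024. First find Macaulay duration:
  t   CF        PV=CF/(1+0.024)^t    t·PV
  1     1,156.25     1,129.1504     1,129.1504
  2     1,156.25     1,102.6859     2,205.3719
  3     1,156.25     1,076.8417     3,230.5252
  4     1,156.25     1,051.6032     4,206.4130
  5     1,156.25     1,026.9563     5,134.7815
  6     1,156.25     1,002.8870     6,017.3221
  7     1,156.25       979.3818     6,855.6729
  8     1,156.25       956.4276     7,651.4207
  9     1,156.25       934.0113     8,406.1018
  10   26,156.25    20,633.6431   206,336.4305
  Σ                 29,893.5884   251,173.1899
P = 29,893.5884; Macaulay duration = 251,173.1899 / 29,893.5884 = 8.40224 half-year periods = 4.20112 years.
Modified duration = D_Mac / (1 + y) = 4.20112 / 1.024 = 4.10266 years.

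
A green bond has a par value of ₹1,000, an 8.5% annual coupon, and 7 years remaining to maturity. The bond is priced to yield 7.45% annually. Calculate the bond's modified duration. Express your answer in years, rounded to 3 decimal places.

5.208 years

Periodic yield y = 0.0745. First find Macaulay duration:
  t   CF        PV=CF/(1+0.0745)^t    t·PV
  1        85.00        79.1066        79.1066
  2        85.00        73.6217       147.2435
  3        85.00        68.5172       205.5516
  4        85.00        63.7666       255.0664
  5        85.00        59.3454       296.7268
  6        85.00        55.2307       331.3841
  7     1,085.00       656.1223     4,592.8561
  Σ                  1,055.7105     5,907.9351
P = 1,055.7105; Macaulay duration = 5,907.9351 / 1,055.7105 = 5.59617 years.
Modified duration = D_Mac / (1 + y) = 5.59617 / 1.0745 = 5.20816 years.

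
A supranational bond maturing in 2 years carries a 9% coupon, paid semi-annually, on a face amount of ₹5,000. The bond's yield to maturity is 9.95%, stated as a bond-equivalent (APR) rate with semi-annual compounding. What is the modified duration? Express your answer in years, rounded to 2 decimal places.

1.78 years

Periodic yield y = 0.04975. First find Macaulay duration:
  t   CF        PV=CF/(1+0.04975)^t    t·PV
  1       225.00       214.3367       214.3367
  2       225.00       204.1788       408.3577
  3       225.00       194.5024       583.5071
  4     5,225.00     4,302.7168    17,210.8672
  Σ                  4,915.7347    18,417.0687
P = 4,915.7347; Macaulay duration = 18,417.0687 / 4,915.7347 = 3.74655 half-year periods = 1.87328 years.
Modified duration = D_Mac / (1 + y) = 1.87328 / 1.04975 = 1.78450 years.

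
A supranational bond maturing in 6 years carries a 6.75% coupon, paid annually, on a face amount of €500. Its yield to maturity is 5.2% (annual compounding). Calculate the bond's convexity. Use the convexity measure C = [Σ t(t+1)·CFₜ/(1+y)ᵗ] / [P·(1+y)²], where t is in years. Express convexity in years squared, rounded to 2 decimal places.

30.96

With y = 0.052:
  t   CF        PV=CF/(1+0.052)^t    t·PV        t(t+1)·PV
  1        33.75        32.0817        32.0817          64.1635
  2        33.75        30.4960        60.9919         182.9758
  3        33.75        28.9886        86.9657         347.8627
  4        33.75        27.5557       110.2226         551.1132
  5        33.75        26.1936       130.9680         785.8078
  6       533.75       393.7707     2,362.6245      16,538.3714
  Σ                    539.0863     2,783.8544      18,470.2943
P = 539.0863.
Convexity = Σ t(t+1)·PV / [P·(1+y)²] = 18,470.2943 / (539.0863 × 1.106704) = 30.95880.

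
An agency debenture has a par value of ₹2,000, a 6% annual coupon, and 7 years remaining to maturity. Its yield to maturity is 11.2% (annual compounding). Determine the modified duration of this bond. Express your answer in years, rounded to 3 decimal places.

Periodic yield y = 0.112. First find Macaulay duration:
  t   CF        PV=CF/(1+0.112)^t    t·PV
  1       120.00       107.9137       107.9137
  2       120.00        97.0447       194.0893
  3       120.00        87.2704       261.8112
  4       120.00        78.4806       313.9222
  5       120.00        70.5760       352.8802
  6       120.00        63.4677       380.8060
  7     2,120.00     1,008.3292     7,058.3045
  Σ                  1,513.0822     8,669.7271
P = 1,513.0822; Macaulay duration = 8,669.7271 / 1,513.0822 = 5.72985 years.
Modified duration = D_Mac / (1 + y) = 5.72985 / 1.112 = 5.15274 years.

5.153 years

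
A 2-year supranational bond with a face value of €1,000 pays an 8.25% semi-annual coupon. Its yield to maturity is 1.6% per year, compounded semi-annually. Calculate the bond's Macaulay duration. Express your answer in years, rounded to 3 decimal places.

1.892 years

Periodic yield y = 0.008. Discount each cash flow and weight by its period:
  t   CF        PV=CF/(1+0.008)^t    t·PV
  1        41.25        40.9226        40.9226
  2        41.25        40.5978        81.1957
  3        41.25        40.2756       120.8269
  4     1,041.25     1,008.5859     4,034.3435
  Σ                  1,130.3820     4,277.2887
Price P = Σ PV = 1,130.3820.
Macaulay duration = Σ(t·PV) / P = 4,277.2887 / 1,130.3820 = 3.78393 half-year periods.
In years: 3.78393 / 2 = 1.89197 years.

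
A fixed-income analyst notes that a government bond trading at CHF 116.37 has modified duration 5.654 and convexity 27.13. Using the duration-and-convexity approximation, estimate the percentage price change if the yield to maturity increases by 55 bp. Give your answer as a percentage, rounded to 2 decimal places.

-3.07%

Duration effect: -D_mod·Δy = -5.654 × (+0.0055) = -0.031097
Convexity effect: ½·C·(Δy)² = 0.5 × 27.13 × (0.0055)² = +0.00041034125
ΔP/P ≈ -0.031097 + 0.00041034125 = -0.03068665875
= -3.068665875%.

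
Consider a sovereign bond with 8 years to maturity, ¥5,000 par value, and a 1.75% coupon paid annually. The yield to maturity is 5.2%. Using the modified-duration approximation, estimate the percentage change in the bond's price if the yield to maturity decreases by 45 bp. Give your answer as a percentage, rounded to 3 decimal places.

+3.190%

Periodic yield y = 0.052. Modified duration first:
  t   CF        PV=CF/(1+0.052)^t    t·PV
  1        87.50        83.1749        83.1749
  2        87.50        79.0636       158.1272
  3        87.50        75.1555       225.4665
  4        87.50        71.4406       285.7624
  5        87.50        67.9093       339.5466
  6        87.50        64.5526       387.3155
  7        87.50        61.3618       429.5324
  8     5,087.50     3,391.3960    27,131.1680
  Σ                  3,894.0543    29,040.0935
P = 3,894.0543; D_Mac = 7.45755 yrs; D_mod = 7.45755/(1+0.052) = 7.08892 yrs.
ΔP/P ≈ -D_mod · Δy = -7.08892 × (-0.0045) = +0.031900 = +3.1900%.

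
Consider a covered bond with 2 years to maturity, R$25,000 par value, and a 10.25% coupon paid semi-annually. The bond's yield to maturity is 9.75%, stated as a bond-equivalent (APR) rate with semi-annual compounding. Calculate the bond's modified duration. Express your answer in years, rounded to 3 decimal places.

Periodic yield y = 0.04875. First find Macaulay duration:
  t   CF        PV=CF/(1+0.04875)^t    t·PV
  1     1,281.25     1,221.6925     1,221.6925
  2     1,281.25     1,164.9034     2,329.8069
  3     1,281.25     1,110.7542     3,332.2625
  4    26,281.25    21,724.9168    86,899.6672
  Σ                 25,222.2669    93,783.4292
P = 25,222.2669; Macaulay duration = 93,783.4292 / 25,222.2669 = 3.71828 half-year periods = 1.85914 years.
Modified duration = D_Mac / (1 + y) = 1.85914 / 1.04875 = 1.77272 years.

1.773 years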